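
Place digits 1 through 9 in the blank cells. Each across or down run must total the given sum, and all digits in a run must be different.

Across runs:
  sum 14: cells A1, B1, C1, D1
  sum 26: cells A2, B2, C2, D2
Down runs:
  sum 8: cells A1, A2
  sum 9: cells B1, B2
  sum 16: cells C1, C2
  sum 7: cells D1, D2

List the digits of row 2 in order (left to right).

16 in 2 cells must be {7,9}.
Only 7 fits C1 under both its across sum 14 and down sum 16.
C2 = 16 − 7 = 9 completes the 16 down.
Nothing is forced directly, so branch on B1, whose candidates are 1 or 2 or 4. If B1 = 2: that forces A1 = 1, D1 = 4, A2 = 7, after which B2 would have to be in {2,4,6,8} for the 26 across but in {7} for the 9 down — contradiction. If B1 = 4: that forces B2 = 5, D2 = 4, after which D1 would have to be in {1,2} for the 14 across but in {3} for the 7 down — contradiction. So B1 = 1.
A1 = 2: the only remaining digit allowed by both the 14 across and the 8 down.
D1 = 14 − 10 = 4 completes the 14 across.
A2 = 8 − 2 = 6 completes the 8 down.
B2 = 9 − 1 = 8 completes the 9 down.
D2 = 26 − 23 = 3 completes the 26 across.

6, 8, 9, 3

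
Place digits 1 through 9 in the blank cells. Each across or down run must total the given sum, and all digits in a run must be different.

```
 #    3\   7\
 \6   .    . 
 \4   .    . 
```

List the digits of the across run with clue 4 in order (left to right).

1 3

4 in 2 cells must be {1,3}; 3 in 2 cells must be {1,2}.
The 4 across and the 3 down share only 1, so R2C1 = 1.
R2C2 = 4 − 1 = 3 completes the 4 across.
R1C1 = 3 − 1 = 2 completes the 3 down.
R1C2 = 6 − 2 = 4 completes the 6 across.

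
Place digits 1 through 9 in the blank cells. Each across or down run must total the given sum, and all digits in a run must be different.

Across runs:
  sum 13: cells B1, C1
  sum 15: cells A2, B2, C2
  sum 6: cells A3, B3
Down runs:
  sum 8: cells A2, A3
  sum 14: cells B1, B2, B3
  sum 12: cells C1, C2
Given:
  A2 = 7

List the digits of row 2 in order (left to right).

A3 = 8 − 7 = 1 completes the 8 down.
B3 = 6 − 1 = 5 completes the 6 across.
Nothing is forced directly, so branch on C2, whose candidates are 3 or 5. If C2 = 3: that forces C1 = 9, after which B2 would have to be in {5} for the 15 across but in {1,2,3,6,7,8} for the 14 down — contradiction. So C2 = 5.
C1 = 12 − 5 = 7 completes the 12 down.
B2 = 15 − 12 = 3 completes the 15 across.
B1 = 13 − 7 = 6 completes the 13 across.

7, 3, 5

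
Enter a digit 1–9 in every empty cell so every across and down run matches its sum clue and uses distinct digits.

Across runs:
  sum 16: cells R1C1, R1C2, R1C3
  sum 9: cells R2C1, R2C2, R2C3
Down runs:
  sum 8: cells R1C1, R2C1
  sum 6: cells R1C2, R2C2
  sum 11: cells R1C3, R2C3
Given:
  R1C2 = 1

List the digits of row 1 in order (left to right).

R2C2 = 6 − 1 = 5 completes the 6 down.
R2C3 = 3: the only remaining digit allowed by both the 9 across and the 11 down.
R1C3 = 11 − 3 = 8 completes the 11 down.
R2C1 = 9 − 8 = 1 completes the 9 across.
R1C1 = 16 − 9 = 7 completes the 16 across.

7, 1, 8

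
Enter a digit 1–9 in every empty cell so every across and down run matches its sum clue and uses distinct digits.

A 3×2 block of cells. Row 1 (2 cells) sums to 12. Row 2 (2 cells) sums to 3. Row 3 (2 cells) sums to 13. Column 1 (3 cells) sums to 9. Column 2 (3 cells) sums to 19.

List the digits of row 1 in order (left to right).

3 in 2 cells must be {1,2}.
The 3 across and the 19 down share only 2, so (2,2) = 2.
(2,1) = 3 − 2 = 1 completes the 3 across.
Nothing is forced directly, so branch on (1,1), whose candidates are 3 or 5. If (1,1) = 5: then (1,2) would have to be in {7} for the 12 across but in {8,9} for the 19 down — contradiction. So (1,1) = 3.
(1,2) = 12 − 3 = 9 completes the 12 across.
(3,1) = 9 − 4 = 5 completes the 9 down.
(3,2) = 13 − 5 = 8 completes the 13 across.

3 9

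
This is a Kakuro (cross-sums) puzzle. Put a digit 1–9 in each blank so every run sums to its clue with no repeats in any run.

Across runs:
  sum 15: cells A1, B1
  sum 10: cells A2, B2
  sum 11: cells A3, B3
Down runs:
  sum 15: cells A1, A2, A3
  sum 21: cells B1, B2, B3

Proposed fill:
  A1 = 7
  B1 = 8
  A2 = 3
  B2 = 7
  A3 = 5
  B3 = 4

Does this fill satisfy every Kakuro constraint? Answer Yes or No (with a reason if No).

No — the down run B1–B3 sums to 19, not 21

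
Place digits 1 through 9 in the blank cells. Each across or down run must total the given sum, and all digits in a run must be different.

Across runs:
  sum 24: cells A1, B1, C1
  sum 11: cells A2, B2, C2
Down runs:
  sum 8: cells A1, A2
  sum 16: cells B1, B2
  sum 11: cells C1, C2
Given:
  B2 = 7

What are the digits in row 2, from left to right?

1 7 3

24 in 3 cells must be {7,8,9}; 16 in 2 cells must be {7,9}.
Intersecting the 24 across with the 8 down forces A1 = 7.
B1 = 16 − 7 = 9 completes the 16 down.
C1 = 24 − 16 = 8 completes the 24 across.
A2 = 8 − 7 = 1 completes the 8 down.
C2 = 11 − 8 = 3 completes the 11 across.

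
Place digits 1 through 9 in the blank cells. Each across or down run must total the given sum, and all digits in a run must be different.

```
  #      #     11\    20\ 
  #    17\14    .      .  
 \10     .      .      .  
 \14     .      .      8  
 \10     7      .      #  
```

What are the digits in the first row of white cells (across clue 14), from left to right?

11 in 4 cells must be {1,2,3,5}.
Only 5 fits R1C2 under both its across sum 14 and down sum 11.
R1C3 = 14 − 5 = 9 completes the 14 across.

5, 9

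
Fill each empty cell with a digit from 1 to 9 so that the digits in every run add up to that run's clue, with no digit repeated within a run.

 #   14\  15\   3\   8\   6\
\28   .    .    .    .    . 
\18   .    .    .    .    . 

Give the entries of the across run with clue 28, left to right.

9 8 2 5 4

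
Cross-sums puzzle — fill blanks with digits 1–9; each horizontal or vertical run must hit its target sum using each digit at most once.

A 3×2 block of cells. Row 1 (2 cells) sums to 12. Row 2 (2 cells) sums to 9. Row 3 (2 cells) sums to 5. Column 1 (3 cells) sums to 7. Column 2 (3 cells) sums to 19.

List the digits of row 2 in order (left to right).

7 in 3 cells must be {1,2,4}.
The 12 across and the 7 down share only 4, so (1,1) = 4.
(1,2) = 12 − 4 = 8 completes the 12 across.
Nothing is forced directly, so branch on (2,1), whose candidates are 1 or 2. If (2,1) = 1: then (2,2) would have to be in {8} for the 9 across but in {2,4,5,6,7,9} for the 19 down — contradiction. So (2,1) = 2.
(2,2) = 9 − 2 = 7 completes the 9 across.
(3,1) = 7 − 6 = 1 completes the 7 down.
(3,2) = 5 − 1 = 4 completes the 5 across.

2 7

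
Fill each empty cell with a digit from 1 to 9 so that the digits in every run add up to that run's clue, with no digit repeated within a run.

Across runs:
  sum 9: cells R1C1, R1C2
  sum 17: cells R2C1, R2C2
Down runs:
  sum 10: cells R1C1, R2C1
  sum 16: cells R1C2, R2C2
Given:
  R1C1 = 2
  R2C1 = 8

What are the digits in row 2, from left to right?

8 9

17 in 2 cells must be {8,9}; 16 in 2 cells must be {7,9}.
R1C2 = 9 − 2 = 7 completes the 9 across.
R2C2 = 17 − 8 = 9 completes the 17 across.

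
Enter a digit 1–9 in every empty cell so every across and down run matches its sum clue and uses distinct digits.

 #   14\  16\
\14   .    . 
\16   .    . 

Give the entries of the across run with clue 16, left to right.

16 in 2 cells must be {7,9}.
The 14 across and the 16 down share only 9, so R1C2 = 9.
The 16 across and the 14 down share only 9, so R2C1 = 9.
R2C2 = 16 − 9 = 7 completes the 16 across.
R1C1 = 14 − 9 = 5 completes the 14 across.

9, 7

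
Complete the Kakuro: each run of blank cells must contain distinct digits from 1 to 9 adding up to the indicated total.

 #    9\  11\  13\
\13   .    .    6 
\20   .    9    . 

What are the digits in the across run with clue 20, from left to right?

4 9 7

R1C2 = 11 − 9 = 2 completes the 11 down.
R2C3 = 13 − 6 = 7 completes the 13 down.
R1C1 = 13 − 8 = 5 completes the 13 across.
R2C1 = 20 − 16 = 4 completes the 20 across.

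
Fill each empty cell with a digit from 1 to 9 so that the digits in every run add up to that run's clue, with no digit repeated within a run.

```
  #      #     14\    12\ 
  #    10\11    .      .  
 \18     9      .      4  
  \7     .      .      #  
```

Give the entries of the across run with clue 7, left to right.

R1C3 = 12 − 4 = 8 completes the 12 down.
R2C2 = 18 − 13 = 5 completes the 18 across.
R3C1 = 10 − 9 = 1 completes the 10 down.
R3C2 = 7 − 1 = 6 completes the 7 across.
R1C2 = 11 − 8 = 3 completes the 11 across.

1 6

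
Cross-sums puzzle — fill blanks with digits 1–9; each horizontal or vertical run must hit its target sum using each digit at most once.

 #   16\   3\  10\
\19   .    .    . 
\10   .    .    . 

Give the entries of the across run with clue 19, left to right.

9, 2, 8

16 in 2 cells must be {7,9}; 3 in 2 cells must be {1,2}.
The 19 across and the 3 down share only 2, so R1C2 = 2.
The 10 across and the 16 down share only 7, so R2C1 = 7.
R2C2 = 3 − 2 = 1 completes the 3 down.
R2C3 = 10 − 8 = 2 completes the 10 across.
R1C1 = 16 − 7 = 9 completes the 16 down.
R1C3 = 19 − 11 = 8 completes the 19 across.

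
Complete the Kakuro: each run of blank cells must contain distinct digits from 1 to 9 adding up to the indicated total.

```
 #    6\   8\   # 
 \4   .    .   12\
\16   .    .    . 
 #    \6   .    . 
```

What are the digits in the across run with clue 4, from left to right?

4 in 2 cells must be {1,3}.
The 4 across and the 6 down share only 1, so R1C1 = 1.
R1C2 = 4 − 1 = 3 completes the 4 across.
R2C1 = 6 − 1 = 5 completes the 6 down.
R2C2 = 4: the only remaining digit allowed by both the 16 across and the 8 down.
R2C3 = 16 − 9 = 7 completes the 16 across.
R3C2 = 8 − 7 = 1 completes the 8 down.
R3C3 = 6 − 1 = 5 completes the 6 across.

1 3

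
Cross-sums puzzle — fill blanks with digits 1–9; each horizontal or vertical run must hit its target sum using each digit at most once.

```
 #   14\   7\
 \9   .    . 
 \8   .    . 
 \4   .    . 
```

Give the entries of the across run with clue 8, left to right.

4 in 2 cells must be {1,3}; 7 in 3 cells must be {1,2,4}.
The 4 across and the 7 down share only 1, so R3C2 = 1.
Given what's placed, R2C2 must be 2 to fit the 8 across and 7 down.
R3C1 = 4 − 1 = 3 completes the 4 across.
R1C2 = 7 − 3 = 4 completes the 7 down.
R2C1 = 8 − 2 = 6 completes the 8 across.
R1C1 = 9 − 4 = 5 completes the 9 across.

6, 2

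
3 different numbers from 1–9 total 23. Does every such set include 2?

No

The only way to make 23 from 3 distinct digits is {6,8,9}, which does not contain 2.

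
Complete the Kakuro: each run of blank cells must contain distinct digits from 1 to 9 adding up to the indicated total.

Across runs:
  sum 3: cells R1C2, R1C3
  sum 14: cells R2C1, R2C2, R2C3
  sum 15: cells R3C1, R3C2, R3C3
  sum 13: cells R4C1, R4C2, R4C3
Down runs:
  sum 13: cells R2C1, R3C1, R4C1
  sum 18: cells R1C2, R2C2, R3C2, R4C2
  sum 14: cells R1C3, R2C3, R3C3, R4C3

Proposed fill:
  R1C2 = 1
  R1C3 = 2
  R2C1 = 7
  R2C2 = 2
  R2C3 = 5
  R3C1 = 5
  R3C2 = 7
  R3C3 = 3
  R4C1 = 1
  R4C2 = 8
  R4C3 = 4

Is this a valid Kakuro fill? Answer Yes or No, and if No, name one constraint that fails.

Yes

Across: 1+2=3; 7+2+5=14; 5+7+3=15; 1+8+4=13. Down: 7+5+1=13; 1+2+7+8=18; 2+5+3+4=14. No digit repeats within any run.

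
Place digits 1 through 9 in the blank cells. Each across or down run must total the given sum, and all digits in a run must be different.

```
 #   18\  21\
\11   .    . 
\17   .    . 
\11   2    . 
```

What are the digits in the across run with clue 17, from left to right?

17 in 2 cells must be {8,9}.
Given what's placed, R2C1 must be 9 to fit the 17 across and 18 down.
R2C2 = 17 − 9 = 8 completes the 17 across.
R3C2 = 11 − 2 = 9 completes the 11 across.
R1C1 = 18 − 11 = 7 completes the 18 down.
R1C2 = 11 − 7 = 4 completes the 11 across.

9, 8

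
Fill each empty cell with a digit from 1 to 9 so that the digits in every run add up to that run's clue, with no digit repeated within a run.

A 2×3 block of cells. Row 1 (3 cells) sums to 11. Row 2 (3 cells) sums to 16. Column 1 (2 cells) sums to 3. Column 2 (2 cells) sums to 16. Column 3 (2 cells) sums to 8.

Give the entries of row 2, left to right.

3 in 2 cells must be {1,2}; 16 in 2 cells must be {7,9}.
The 11 across and the 16 down share only 7, so (1,2) = 7.
(2,2) = 16 − 7 = 9 completes the 16 down.
Given what's placed, (1,1) must be 1 to fit the 11 across and 3 down.
(1,3) = 11 − 8 = 3 completes the 11 across.
(2,1) = 3 − 1 = 2 completes the 3 down.
(2,3) = 16 − 11 = 5 completes the 16 across.

2 9 5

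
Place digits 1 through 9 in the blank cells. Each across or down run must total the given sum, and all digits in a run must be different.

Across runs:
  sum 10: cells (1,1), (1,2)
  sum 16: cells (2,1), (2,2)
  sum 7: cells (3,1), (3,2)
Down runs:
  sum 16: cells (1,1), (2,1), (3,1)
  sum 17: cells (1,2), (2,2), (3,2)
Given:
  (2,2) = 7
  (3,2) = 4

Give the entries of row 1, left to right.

16 in 2 cells must be {7,9}.
(1,2) = 17 − 11 = 6 completes the 17 down.
(2,1) = 16 − 7 = 9 completes the 16 across.
(3,1) = 7 − 4 = 3 completes the 7 across.
(1,1) = 10 − 6 = 4 completes the 10 across.

4, 6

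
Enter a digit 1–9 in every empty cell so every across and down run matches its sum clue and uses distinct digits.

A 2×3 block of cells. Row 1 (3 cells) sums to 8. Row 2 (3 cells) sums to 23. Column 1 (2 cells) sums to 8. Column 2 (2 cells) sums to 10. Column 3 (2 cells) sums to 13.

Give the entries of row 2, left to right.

23 in 3 cells must be {6,8,9}.
The 23 across and the 8 down share only 6, so (2,1) = 6.
(1,1) = 8 − 6 = 2 completes the 8 down.
Given what's placed, (1,2) must be 1 to fit the 8 across and 10 down.
(1,3) = 8 − 3 = 5 completes the 8 across.
(2,2) = 10 − 1 = 9 completes the 10 down.
(2,3) = 23 − 15 = 8 completes the 23 across.

6 9 8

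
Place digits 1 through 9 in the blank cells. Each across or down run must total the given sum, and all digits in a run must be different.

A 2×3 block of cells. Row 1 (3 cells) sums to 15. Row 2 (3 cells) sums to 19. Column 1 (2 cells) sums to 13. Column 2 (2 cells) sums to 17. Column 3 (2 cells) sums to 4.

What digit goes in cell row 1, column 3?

1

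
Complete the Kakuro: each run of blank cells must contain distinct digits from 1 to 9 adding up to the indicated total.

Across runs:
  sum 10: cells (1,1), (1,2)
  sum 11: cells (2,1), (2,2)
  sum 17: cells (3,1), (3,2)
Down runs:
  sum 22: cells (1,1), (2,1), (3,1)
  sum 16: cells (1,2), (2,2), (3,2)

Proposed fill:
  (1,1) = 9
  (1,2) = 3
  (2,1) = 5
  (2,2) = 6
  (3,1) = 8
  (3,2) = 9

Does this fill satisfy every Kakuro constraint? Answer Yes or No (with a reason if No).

No — the across run (1,1)–(1,2) sums to 12, not 10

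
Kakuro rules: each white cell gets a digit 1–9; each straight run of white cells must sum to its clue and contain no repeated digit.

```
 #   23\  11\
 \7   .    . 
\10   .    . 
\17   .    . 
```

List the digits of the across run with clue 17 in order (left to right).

17 in 2 cells must be {8,9}; 23 in 3 cells must be {6,8,9}.
The 7 across and the 23 down share only 6, so R1C1 = 6.
R1C2 = 7 − 6 = 1 completes the 7 across.
Given what's placed, R3C2 must be 8 to fit the 17 across and 11 down.
R2C2 = 11 − 9 = 2 completes the 11 down.
R3C1 = 17 − 8 = 9 completes the 17 across.
R2C1 = 10 − 2 = 8 completes the 10 across.

9, 8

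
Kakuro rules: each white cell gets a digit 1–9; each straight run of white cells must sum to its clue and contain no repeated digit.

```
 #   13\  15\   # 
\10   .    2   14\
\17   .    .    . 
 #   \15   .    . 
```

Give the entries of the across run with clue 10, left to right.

8, 2

R1C1 = 10 − 2 = 8 completes the 10 across.
R2C1 = 13 − 8 = 5 completes the 13 down.
No cell is forced outright now. R2C3 can only be 8 or 9 (the digits allowed by both its 17 across and its 14 down). If R2C3 = 9: then R2C2 would have to be in {3} for the 17 across but in {4,5,6,7,8,9} for the 15 down — contradiction. So R2C3 = 8.
R2C2 = 17 − 13 = 4 completes the 17 across.
R3C2 = 15 − 6 = 9 completes the 15 down.
R3C3 = 15 − 9 = 6 completes the 15 across.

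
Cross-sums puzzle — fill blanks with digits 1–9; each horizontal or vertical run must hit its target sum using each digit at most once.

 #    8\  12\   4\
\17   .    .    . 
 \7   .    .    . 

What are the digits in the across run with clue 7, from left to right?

7 in 3 cells must be {1,2,4}; 4 in 2 cells must be {1,3}.
The 7 across and the 12 down share only 4, so R2C2 = 4.
Given what's placed, R2C3 must be 1 to fit the 7 across and 4 down.
R1C2 = 12 − 4 = 8 completes the 12 down.
R1C3 = 4 − 1 = 3 completes the 4 down.
R2C1 = 7 − 5 = 2 completes the 7 across.
R1C1 = 17 − 11 = 6 completes the 17 across.

2, 4, 1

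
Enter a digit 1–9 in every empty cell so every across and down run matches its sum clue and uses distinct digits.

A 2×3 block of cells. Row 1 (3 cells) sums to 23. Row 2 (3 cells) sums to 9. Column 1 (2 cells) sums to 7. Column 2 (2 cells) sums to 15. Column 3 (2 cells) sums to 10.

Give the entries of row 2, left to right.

1, 6, 2

23 in 3 cells must be {6,8,9}.
The 23 across and the 7 down share only 6, so (1,1) = 6.
(2,1) = 7 − 6 = 1 completes the 7 down.
Given what's placed, (2,2) must be 6 to fit the 9 across and 15 down.
(2,3) = 9 − 7 = 2 completes the 9 across.
(1,2) = 15 − 6 = 9 completes the 15 down.
(1,3) = 23 − 15 = 8 completes the 23 across.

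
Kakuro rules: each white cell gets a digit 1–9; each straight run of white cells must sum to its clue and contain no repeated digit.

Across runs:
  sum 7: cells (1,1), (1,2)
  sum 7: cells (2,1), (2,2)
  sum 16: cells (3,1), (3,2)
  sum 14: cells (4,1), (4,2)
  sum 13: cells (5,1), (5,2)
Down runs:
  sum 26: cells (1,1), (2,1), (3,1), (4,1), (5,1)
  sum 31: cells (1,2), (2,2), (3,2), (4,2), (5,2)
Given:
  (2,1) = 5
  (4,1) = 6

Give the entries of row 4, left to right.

16 in 2 cells must be {7,9}.
(2,2) = 7 − 5 = 2 completes the 7 across.
Given what's placed, (3,1) must be 9 to fit the 16 across and 26 down.
(3,2) = 16 − 9 = 7 completes the 16 across.
(4,2) = 14 − 6 = 8 completes the 14 across.

6, 8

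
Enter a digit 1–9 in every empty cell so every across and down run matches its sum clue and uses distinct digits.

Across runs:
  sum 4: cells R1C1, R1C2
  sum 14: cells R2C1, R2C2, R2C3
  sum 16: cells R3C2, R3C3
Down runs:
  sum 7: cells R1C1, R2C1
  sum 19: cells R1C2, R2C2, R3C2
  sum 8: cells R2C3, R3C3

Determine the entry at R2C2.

7

4 in 2 cells must be {1,3}; 16 in 2 cells must be {7,9}.
The 4 across and the 19 down share only 3, so R1C2 = 3.
Intersecting the 16 across with the 8 down forces R3C3 = 7.
R1C1 = 4 − 3 = 1 completes the 4 across.
R2C1 = 7 − 1 = 6 completes the 7 down.
R2C2 = 7: the only remaining digit allowed by both the 14 across and the 19 down.
R2C3 = 14 − 13 = 1 completes the 14 across.
R3C2 = 16 − 7 = 9 completes the 16 across.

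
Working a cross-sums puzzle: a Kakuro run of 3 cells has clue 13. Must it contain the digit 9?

No

Counterexample: {1,4,8} sums to 13 without using 9.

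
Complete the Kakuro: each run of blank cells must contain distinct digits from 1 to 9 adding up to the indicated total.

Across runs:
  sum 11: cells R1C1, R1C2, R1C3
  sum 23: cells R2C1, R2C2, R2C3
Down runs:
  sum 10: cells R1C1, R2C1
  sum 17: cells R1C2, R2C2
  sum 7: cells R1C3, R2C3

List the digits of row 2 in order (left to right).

23 in 3 cells must be {6,8,9}; 17 in 2 cells must be {8,9}.
The 11 across and the 17 down share only 8, so R1C2 = 8.
R2C2 = 17 − 8 = 9 completes the 17 down.
Given what's placed, R2C3 must be 6 to fit the 23 across and 7 down.
R1C3 = 7 − 6 = 1 completes the 7 down.
R2C1 = 23 − 15 = 8 completes the 23 across.
R1C1 = 11 − 9 = 2 completes the 11 across.

8, 9, 6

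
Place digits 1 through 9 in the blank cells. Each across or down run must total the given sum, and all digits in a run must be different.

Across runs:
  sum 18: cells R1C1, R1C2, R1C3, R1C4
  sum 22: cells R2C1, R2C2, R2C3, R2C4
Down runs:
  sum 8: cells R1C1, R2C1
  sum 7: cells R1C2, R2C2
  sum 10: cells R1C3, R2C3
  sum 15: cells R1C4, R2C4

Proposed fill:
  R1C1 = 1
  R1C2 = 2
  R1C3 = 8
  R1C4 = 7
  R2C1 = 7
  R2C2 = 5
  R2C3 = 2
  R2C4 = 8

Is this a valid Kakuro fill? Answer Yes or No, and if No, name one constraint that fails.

Yes

Across: 1+2+8+7=18; 7+5+2+8=22. Down: 1+7=8; 2+5=7; 8+2=10; 7+8=15. No digit repeats within any run.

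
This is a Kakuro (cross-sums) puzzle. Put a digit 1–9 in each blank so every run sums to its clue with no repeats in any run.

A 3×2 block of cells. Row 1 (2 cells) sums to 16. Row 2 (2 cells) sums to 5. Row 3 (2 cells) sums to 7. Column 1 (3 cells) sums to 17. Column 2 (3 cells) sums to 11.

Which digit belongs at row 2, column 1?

16 in 2 cells must be {7,9}.
The 16 across and the 11 down share only 7, so (1,2) = 7.
(1,1) = 16 − 7 = 9 completes the 16 across.
Nothing is forced directly, so branch on (2,2), whose candidates are 1 or 3. If (2,2) = 1: then (2,1) would have to be in {4} for the 5 across but in {1,2,3,5,6,7} for the 17 down — contradiction. So (2,2) = 3.
(2,1) = 5 − 3 = 2 completes the 5 across.
(3,1) = 17 − 11 = 6 completes the 17 down.
(3,2) = 7 − 6 = 1 completes the 7 across.

2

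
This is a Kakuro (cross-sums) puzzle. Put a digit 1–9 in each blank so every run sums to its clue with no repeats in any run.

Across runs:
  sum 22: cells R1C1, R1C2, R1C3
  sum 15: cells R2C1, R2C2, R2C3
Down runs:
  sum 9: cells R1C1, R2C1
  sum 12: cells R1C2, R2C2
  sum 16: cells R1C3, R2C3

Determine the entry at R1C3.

16 in 2 cells must be {7,9}.
Nothing is forced directly, so branch on R1C3, whose candidates are 7 or 9. If R1C3 = 7: that forces R1C1 = 6, R1C2 = 9, R2C1 = 3, after which R2C2 would have to be in {4,5,7,8} for the 15 across but in {3} for the 12 down — contradiction. So R1C3 = 9.
R2C3 = 16 − 9 = 7 completes the 16 down.
Nothing is forced directly, so branch on R2C2, whose candidates are 3 or 5. If R2C2 = 3: then R1C2 would have to be in {5,6,7,8} for the 22 across but in {9} for the 12 down — contradiction. So R2C2 = 5.
R1C2 = 12 − 5 = 7 completes the 12 down.
R2C1 = 15 − 12 = 3 completes the 15 across.
R1C1 = 22 − 16 = 6 completes the 22 across.

9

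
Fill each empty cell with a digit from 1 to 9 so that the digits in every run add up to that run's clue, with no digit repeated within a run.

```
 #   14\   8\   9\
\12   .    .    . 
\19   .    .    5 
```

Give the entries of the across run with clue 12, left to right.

6 2 4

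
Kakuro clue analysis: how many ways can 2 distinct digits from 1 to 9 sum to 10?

2 distinct digits from 1–9 sum between 3 and 17.
Enumerating: {1,9}, {2,8}, {3,7}, {4,6}.

4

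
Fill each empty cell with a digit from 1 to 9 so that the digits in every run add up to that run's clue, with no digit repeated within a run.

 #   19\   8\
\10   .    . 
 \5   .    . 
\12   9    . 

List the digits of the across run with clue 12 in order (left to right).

9, 3

R3C2 = 12 − 9 = 3 completes the 12 across.
No cell is forced outright now. R1C2 can only be 1 or 4 (the digits allowed by both its 10 across and its 8 down). If R1C2 = 1: then R1C1 would have to be in {9} for the 10 across but in {2,3,4,6,7,8} for the 19 down — contradiction. So R1C2 = 4.
R1C1 = 10 − 4 = 6 completes the 10 across.
R2C1 = 19 − 15 = 4 completes the 19 down.
R2C2 = 5 − 4 = 1 completes the 5 across.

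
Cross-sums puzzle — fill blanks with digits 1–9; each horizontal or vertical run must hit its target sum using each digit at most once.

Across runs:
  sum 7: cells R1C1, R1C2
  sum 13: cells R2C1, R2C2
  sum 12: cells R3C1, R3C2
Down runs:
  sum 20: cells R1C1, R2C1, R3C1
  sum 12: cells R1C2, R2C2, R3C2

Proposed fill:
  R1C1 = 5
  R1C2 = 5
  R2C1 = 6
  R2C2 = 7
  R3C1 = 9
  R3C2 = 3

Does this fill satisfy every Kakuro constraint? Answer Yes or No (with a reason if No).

No — the across run R1C1–R1C2 sums to 10, not 7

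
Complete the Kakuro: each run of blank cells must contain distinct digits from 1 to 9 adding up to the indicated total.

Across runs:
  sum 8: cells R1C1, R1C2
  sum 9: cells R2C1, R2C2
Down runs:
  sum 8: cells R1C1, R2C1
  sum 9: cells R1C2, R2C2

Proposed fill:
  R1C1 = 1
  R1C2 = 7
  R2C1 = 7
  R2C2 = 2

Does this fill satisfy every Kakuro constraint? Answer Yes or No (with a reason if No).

Yes

Across: 1+7=8; 7+2=9. Down: 1+7=8; 7+2=9. No digit repeats within any run.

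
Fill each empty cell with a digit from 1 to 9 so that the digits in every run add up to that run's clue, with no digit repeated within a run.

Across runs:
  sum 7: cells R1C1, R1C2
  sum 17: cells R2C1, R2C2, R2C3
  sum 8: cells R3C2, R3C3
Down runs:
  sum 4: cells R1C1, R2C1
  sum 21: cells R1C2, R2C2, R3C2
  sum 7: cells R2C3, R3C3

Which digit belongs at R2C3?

6

4 in 2 cells must be {1,3}.
Nothing is forced directly, so branch on R1C1, whose candidates are 1 or 3. If R1C1 = 3: that forces R1C2 = 4, R2C1 = 1, R2C2 = 9, after which R2C3 would have to be in {7} for the 17 across but in {1,2,3,4,5,6} for the 7 down — contradiction. So R1C1 = 1.
R1C2 = 7 − 1 = 6 completes the 7 across.
R2C1 = 4 − 1 = 3 completes the 4 down.
R2C2 = 8: the only remaining digit allowed by both the 17 across and the 21 down.
R2C3 = 17 − 11 = 6 completes the 17 across.
R3C2 = 21 − 14 = 7 completes the 21 down.
R3C3 = 8 − 7 = 1 completes the 8 across.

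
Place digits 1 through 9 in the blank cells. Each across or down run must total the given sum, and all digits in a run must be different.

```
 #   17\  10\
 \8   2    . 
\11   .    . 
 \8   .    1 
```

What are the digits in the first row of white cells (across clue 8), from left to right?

R1C2 = 8 − 2 = 6 completes the 8 across.
R2C2 = 10 − 7 = 3 completes the 10 down.
R3C1 = 8 − 1 = 7 completes the 8 across.
R2C1 = 11 − 3 = 8 completes the 11 across.

2 6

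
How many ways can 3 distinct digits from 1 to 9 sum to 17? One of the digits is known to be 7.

3 distinct digits from 1–9 sum between 6 and 24.
Keeping only sets containing 7.
Enumerating: {1,7,9}, {2,7,8}, {4,6,7}.

3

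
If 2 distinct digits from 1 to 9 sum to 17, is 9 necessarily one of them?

Yes

The only way to make 17 from 2 distinct digits is {8,9}, which contains 9.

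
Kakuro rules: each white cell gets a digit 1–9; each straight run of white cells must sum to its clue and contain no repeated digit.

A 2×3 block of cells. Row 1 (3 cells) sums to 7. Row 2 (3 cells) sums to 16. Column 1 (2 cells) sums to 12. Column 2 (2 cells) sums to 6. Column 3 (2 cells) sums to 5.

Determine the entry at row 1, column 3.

2

7 in 3 cells must be {1,2,4}.
The 7 across and the 12 down share only 4, so (1,1) = 4.
(2,1) = 12 − 4 = 8 completes the 12 down.
Nothing is forced directly, so branch on (1,2), whose candidates are 1 or 2. If (1,2) = 2: that forces (1,3) = 1, after which (2,2) would have to be in {1,2,3,5,6,7} for the 16 across but in {4} for the 6 down — contradiction. So (1,2) = 1.
(1,3) = 7 − 5 = 2 completes the 7 across.
(2,2) = 6 − 1 = 5 completes the 6 down.
(2,3) = 16 − 13 = 3 completes the 16 across.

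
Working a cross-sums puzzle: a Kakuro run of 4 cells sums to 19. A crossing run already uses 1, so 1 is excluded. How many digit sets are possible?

5

4 distinct digits from 1–9 sum between 10 and 30.
Dropping sets that contain 1.
Enumerating: {2,3,5,9}, {2,3,6,8}, {2,4,5,8}, {2,4,6,7}, {3,4,5,7}.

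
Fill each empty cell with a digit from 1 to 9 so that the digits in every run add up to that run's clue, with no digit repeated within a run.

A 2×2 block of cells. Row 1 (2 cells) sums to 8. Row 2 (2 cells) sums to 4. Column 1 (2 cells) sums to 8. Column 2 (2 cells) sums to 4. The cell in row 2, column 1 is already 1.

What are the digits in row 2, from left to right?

1, 3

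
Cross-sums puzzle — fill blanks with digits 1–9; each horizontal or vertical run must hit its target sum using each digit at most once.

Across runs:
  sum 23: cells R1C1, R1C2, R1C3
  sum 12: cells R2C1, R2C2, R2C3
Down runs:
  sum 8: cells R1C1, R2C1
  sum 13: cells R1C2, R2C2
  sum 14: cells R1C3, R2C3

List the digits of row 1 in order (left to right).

6 9 8

23 in 3 cells must be {6,8,9}.
The 23 across and the 8 down share only 6, so R1C1 = 6.
R2C1 = 8 − 6 = 2 completes the 8 down.
Nothing is forced directly, so branch on R2C3, whose candidates are 6 or 9. If R2C3 = 9: then R1C3 would have to be in {8,9} for the 23 across but in {5} for the 14 down — contradiction. So R2C3 = 6.
R1C3 = 14 − 6 = 8 completes the 14 down.
R2C2 = 12 − 8 = 4 completes the 12 across.
R1C2 = 23 − 14 = 9 completes the 23 across.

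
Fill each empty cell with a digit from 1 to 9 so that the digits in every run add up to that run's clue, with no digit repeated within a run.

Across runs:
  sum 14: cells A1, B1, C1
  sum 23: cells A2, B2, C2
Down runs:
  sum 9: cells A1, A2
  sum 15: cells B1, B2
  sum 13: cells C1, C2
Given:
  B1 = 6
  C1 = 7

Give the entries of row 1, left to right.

1 6 7

23 in 3 cells must be {6,8,9}.
A1 = 14 − 13 = 1 completes the 14 across.
A2 = 9 − 1 = 8 completes the 9 down.
B2 = 15 − 6 = 9 completes the 15 down.
C2 = 23 − 17 = 6 completes the 23 across.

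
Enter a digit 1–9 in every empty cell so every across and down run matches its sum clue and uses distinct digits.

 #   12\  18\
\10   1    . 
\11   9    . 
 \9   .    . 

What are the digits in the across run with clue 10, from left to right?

R1C2 = 10 − 1 = 9 completes the 10 across.
R2C2 = 11 − 9 = 2 completes the 11 across.
R3C1 = 12 − 10 = 2 completes the 12 down.
R3C2 = 9 − 2 = 7 completes the 9 across.

1, 9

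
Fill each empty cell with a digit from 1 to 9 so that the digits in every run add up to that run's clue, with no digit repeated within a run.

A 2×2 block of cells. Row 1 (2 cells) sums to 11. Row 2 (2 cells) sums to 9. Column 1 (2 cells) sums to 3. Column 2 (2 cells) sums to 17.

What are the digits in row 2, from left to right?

1 8

3 in 2 cells must be {1,2}; 17 in 2 cells must be {8,9}.
The 11 across and the 3 down share only 2, so (1,1) = 2.
(1,2) = 11 − 2 = 9 completes the 11 across.
(2,1) = 3 − 2 = 1 completes the 3 down.
(2,2) = 9 − 1 = 8 completes the 9 across.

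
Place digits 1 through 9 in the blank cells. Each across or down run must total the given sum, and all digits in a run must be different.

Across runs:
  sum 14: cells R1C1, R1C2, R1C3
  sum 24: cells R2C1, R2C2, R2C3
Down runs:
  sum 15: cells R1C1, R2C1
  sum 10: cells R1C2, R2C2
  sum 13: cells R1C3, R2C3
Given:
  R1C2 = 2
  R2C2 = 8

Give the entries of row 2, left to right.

24 in 3 cells must be {7,8,9}.
No cell is forced outright now. R2C1 can only be 7 or 9 (the digits allowed by both its 24 across and its 15 down). If R2C1 = 9: then R1C1 would have to be in {3,4,5,7,8,9} for the 14 across but in {6} for the 15 down — contradiction. So R2C1 = 7.
R1C1 = 15 − 7 = 8 completes the 15 down.
R1C3 = 14 − 10 = 4 completes the 14 across.
R2C3 = 24 − 15 = 9 completes the 24 across.

7 8 9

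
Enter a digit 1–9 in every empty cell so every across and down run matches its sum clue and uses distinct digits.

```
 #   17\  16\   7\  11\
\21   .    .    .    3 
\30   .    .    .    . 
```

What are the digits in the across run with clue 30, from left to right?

9 7 6 8

30 in 4 cells must be {6,7,8,9}; 17 in 2 cells must be {8,9}; 16 in 2 cells must be {7,9}.
R2C3 = 6: only digit in both the 30-across and 7-down candidate sets.
R2C4 = 11 − 3 = 8 completes the 11 down.
R1C3 = 7 − 6 = 1 completes the 7 down.
R2C1 = 9: the only remaining digit allowed by both the 30 across and the 17 down.
R2C2 = 30 − 23 = 7 completes the 30 across.
R1C1 = 17 − 9 = 8 completes the 17 down.
R1C2 = 21 − 12 = 9 completes the 21 across.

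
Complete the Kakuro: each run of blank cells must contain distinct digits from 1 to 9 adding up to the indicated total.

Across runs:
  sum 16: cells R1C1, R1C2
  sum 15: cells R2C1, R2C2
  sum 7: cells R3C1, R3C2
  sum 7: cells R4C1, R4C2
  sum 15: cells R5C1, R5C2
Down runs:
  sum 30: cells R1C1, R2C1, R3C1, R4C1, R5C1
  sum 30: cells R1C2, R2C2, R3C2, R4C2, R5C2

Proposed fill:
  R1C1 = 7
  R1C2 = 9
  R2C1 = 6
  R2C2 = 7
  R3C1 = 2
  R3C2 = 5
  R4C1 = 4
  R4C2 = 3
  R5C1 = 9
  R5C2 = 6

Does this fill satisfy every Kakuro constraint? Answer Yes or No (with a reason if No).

No — the down run R1C1–R5C1 sums to 28, not 30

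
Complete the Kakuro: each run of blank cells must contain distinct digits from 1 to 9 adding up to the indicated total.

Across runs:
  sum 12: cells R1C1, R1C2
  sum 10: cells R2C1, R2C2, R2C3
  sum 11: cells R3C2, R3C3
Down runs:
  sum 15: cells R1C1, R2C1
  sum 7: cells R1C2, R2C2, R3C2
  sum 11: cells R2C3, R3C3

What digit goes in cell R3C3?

7 in 3 cells must be {1,2,4}.
The 12 across and the 7 down share only 4, so R1C2 = 4.
R3C2 = 2: the only remaining digit allowed by both the 11 across and the 7 down.
R3C3 = 11 − 2 = 9 completes the 11 across.
R1C1 = 12 − 4 = 8 completes the 12 across.
R2C1 = 15 − 8 = 7 completes the 15 down.
R2C2 = 7 − 6 = 1 completes the 7 down.
R2C3 = 10 − 8 = 2 completes the 10 across.

9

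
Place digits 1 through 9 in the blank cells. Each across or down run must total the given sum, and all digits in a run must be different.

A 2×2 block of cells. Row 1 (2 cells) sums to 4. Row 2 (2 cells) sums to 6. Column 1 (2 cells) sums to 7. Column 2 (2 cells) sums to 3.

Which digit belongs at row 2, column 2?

2

4 in 2 cells must be {1,3}; 3 in 2 cells must be {1,2}.
The 4 across and the 3 down share only 1, so (1,2) = 1.
(2,2) = 3 − 1 = 2 completes the 3 down.
(1,1) = 4 − 1 = 3 completes the 4 across.
(2,1) = 6 − 2 = 4 completes the 6 across.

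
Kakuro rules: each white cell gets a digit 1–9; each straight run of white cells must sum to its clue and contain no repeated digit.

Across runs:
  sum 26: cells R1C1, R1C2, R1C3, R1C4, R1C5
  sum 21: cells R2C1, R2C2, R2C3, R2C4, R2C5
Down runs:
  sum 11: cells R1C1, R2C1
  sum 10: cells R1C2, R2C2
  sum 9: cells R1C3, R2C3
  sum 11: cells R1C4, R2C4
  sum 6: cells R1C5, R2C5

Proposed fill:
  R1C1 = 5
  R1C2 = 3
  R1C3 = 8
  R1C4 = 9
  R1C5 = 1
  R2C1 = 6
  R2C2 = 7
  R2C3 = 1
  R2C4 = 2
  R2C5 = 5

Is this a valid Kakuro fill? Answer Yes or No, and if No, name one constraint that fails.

Across: 5+3+8+9+1=26; 6+7+1+2+5=21. Down: 5+6=11; 3+7=10; 8+1=9; 9+2=11; 1+5=6. No digit repeats within any run.

Yes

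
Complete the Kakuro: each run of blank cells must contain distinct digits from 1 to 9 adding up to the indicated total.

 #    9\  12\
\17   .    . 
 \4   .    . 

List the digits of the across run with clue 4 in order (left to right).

1 3

17 in 2 cells must be {8,9}; 4 in 2 cells must be {1,3}.
The 17 across and the 9 down share only 8, so R1C1 = 8.
R1C2 = 17 − 8 = 9 completes the 17 across.
R2C1 = 9 − 8 = 1 completes the 9 down.
R2C2 = 4 − 1 = 3 completes the 4 across.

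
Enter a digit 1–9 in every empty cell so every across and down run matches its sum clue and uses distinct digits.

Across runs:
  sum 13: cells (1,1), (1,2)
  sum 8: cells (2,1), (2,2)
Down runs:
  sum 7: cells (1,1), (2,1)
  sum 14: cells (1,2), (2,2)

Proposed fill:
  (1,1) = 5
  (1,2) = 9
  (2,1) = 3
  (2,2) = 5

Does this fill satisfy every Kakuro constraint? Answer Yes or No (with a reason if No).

No — the down run (1,1)–(2,1) sums to 8, not 7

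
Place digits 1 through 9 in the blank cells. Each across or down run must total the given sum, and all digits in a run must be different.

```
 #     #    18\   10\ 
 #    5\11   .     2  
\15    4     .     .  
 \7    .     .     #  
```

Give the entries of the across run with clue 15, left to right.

R1C2 = 11 − 2 = 9 completes the 11 across.
R2C3 = 10 − 2 = 8 completes the 10 down.
R3C1 = 5 − 4 = 1 completes the 5 down.
R3C2 = 7 − 1 = 6 completes the 7 across.
R2C2 = 15 − 12 = 3 completes the 15 across.

4 3 8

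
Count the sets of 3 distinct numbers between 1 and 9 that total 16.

8

3 distinct digits from 1–9 sum between 6 and 24.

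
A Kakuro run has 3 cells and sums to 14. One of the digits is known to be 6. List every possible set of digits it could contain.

{1,6,7}; {3,5,6}

3 distinct digits from 1–9 sum between 6 and 24.
Keeping only sets containing 6.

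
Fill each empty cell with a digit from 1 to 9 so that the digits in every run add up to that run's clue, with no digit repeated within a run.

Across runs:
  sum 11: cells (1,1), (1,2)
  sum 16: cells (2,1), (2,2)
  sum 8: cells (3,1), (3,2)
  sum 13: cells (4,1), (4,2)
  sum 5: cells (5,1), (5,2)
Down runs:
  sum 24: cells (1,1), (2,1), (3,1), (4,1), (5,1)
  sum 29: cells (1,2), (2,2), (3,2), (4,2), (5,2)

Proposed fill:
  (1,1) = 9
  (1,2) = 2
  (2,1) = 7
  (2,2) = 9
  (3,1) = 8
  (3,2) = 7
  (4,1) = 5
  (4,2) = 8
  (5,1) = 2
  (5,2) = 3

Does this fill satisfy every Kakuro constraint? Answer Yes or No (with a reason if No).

No — the across run (3,1)–(3,2) sums to 15, not 8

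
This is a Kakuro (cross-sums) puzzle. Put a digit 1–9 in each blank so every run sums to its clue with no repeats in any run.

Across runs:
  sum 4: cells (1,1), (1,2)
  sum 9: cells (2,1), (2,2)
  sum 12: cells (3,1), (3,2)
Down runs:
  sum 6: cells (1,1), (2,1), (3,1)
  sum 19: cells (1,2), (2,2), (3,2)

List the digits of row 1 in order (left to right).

1 3

4 in 2 cells must be {1,3}; 6 in 3 cells must be {1,2,3}.
The 4 across and the 19 down share only 3, so (1,2) = 3.
Given what's placed, (2,2) must be 7 to fit the 9 across and 19 down.
(3,1) = 3: only digit in both the 12-across and 6-down candidate sets.
(3,2) = 12 − 3 = 9 completes the 12 across.
(1,1) = 4 − 3 = 1 completes the 4 across.
(2,1) = 9 − 7 = 2 completes the 9 across.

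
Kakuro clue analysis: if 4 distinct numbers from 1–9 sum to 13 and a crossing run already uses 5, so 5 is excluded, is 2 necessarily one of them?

Yes

Every partition of 13 into 4 distinct digits under that restriction includes 2: {1,2,3,7}, {1,2,4,6}.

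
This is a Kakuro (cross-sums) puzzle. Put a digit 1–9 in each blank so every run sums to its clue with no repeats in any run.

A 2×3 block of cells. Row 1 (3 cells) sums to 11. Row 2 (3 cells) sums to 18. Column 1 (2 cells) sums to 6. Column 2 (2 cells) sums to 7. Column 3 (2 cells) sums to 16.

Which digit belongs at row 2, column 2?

16 in 2 cells must be {7,9}.
The 11 across and the 16 down share only 7, so (1,3) = 7.
(2,3) = 16 − 7 = 9 completes the 16 down.
Given what's placed, (1,1) must be 1 to fit the 11 across and 6 down.
(1,2) = 11 − 8 = 3 completes the 11 across.
(2,1) = 6 − 1 = 5 completes the 6 down.
(2,2) = 18 − 14 = 4 completes the 18 across.

4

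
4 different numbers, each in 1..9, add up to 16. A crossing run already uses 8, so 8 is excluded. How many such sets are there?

4 distinct digits from 1–9 sum between 10 and 30.
Dropping sets that contain 8.
Enumerating: {1,2,4,9}, {1,2,6,7}, {1,3,5,7}, {1,4,5,6}, {2,3,4,7}, {2,3,5,6}.

6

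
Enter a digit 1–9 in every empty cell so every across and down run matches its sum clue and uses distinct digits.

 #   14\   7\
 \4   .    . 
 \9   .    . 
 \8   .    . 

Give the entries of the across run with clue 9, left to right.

5, 4

4 in 2 cells must be {1,3}; 7 in 3 cells must be {1,2,4}.
The 4 across and the 7 down share only 1, so R1C2 = 1.
Given what's placed, R3C2 must be 2 to fit the 8 across and 7 down.
R1C1 = 4 − 1 = 3 completes the 4 across.
R2C2 = 7 − 3 = 4 completes the 7 down.
R3C1 = 8 − 2 = 6 completes the 8 across.
R2C1 = 9 − 4 = 5 completes the 9 across.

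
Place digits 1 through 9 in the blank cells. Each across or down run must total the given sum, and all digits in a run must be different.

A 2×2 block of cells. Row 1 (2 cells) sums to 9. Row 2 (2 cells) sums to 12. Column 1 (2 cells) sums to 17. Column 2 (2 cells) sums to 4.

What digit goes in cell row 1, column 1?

17 in 2 cells must be {8,9}; 4 in 2 cells must be {1,3}.
The 9 across and the 17 down share only 8, so (1,1) = 8.
(1,2) = 9 − 8 = 1 completes the 9 across.
(2,1) = 17 − 8 = 9 completes the 17 down.
(2,2) = 12 − 9 = 3 completes the 12 across.

8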